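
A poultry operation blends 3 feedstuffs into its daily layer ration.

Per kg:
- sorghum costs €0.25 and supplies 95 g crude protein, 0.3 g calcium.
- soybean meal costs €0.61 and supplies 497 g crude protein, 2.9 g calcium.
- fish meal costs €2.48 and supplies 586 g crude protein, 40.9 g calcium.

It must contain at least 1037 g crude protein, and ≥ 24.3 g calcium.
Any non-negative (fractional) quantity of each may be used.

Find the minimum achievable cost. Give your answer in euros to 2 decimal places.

This is a linear program. Let x1 = kg of sorghum, x2 = kg of soybean meal, x3 = kg of fish meal.
Minimise 0.25x1 + 0.61x2 + 2.48x3 subject to:
  95x1 + 497x2 + 586x3 ≥ 1037   (crude protein)
  0.3x1 + 2.9x2 + 40.9x3 ≥ 24.3   (calcium)
  x1, x2, x3 ≥ 0.
The optimal basis is {soybean meal, fish meal}; sorghum drops out. There the crude protein and calcium constraints are tight.
Optimal quantities: soybean meal = 1.512 kg, fish meal = 0.4869 kg.
Total cost: 0.61·1.512 + 2.48·0.4869 = 2.1298.

€2.13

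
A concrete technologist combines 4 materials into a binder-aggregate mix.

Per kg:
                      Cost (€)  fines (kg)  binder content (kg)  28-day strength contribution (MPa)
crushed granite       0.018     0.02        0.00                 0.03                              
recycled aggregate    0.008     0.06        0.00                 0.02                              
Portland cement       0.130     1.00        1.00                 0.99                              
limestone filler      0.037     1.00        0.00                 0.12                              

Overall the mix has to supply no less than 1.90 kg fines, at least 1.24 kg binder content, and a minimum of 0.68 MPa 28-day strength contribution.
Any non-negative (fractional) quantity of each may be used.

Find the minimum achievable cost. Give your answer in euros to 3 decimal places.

€0.186

Let x1 = kg of crushed granite, x2 = kg of recycled aggregate, x3 = kg of Portland cement, x4 = kg of limestone filler.
Minimise 0.018x1 + 0.008x2 + 0.13x3 + 0.037x4 subject to:
  0.02x1 + 0.06x2 + 1x3 + 1x4 ≥ 1.9   (fines)
  1x3 ≥ 1.24   (binder content)
  0.03x1 + 0.02x2 + 0.99x3 + 0.12x4 ≥ 0.68   (28-day strength contribution)
  x1, x2, x3, x4 ≥ 0.
At the optimum only Portland cement, limestone filler are positive (crushed granite, recycled aggregate = 0). Binding constraints: fines and binder content.
Optimal quantities: Portland cement = 1.24 kg, limestone filler = 0.66 kg.
Hence cost = 0.13·1.24 + 0.037·0.66 = €0.18562.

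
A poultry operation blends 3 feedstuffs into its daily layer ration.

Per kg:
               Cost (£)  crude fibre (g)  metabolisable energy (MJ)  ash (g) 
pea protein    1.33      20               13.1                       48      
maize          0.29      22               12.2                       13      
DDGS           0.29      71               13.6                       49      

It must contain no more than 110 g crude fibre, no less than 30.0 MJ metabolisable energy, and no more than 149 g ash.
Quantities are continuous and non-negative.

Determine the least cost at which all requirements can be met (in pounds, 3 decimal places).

£0.673

Treat it as an LP. Let x1 = kg of pea protein, x2 = kg of maize, x3 = kg of DDGS.
Minimize 1.33x1 + 0.29x2 + 0.29x3 subject to:
  20x1 + 22x2 + 71x3 ≤ 110   (crude fibre)
  13.1x1 + 12.2x2 + 13.6x3 ≥ 30   (metabolisable energy)
  48x1 + 13x2 + 49x3 ≤ 149   (ash)
  x1, x2, x3 ≥ 0.
The optimal basis is {maize, DDGS}; pea protein drops out. There the crude fibre and metabolisable energy constraints are tight.
Optimal quantities: maize = 1.118 kg, DDGS = 1.203 kg.
Hence cost = 0.29·1.118 + 0.29·1.203 = £0.67309.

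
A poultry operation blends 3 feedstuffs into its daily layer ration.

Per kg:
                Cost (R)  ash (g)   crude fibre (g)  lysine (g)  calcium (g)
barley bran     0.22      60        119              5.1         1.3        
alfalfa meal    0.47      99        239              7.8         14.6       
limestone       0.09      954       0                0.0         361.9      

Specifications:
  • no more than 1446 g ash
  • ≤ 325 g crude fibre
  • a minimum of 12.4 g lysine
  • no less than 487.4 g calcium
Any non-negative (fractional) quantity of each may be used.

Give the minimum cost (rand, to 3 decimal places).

R0.655

Set it up as a linear program. Let x1 = kg of barley bran, x2 = kg of alfalfa meal, x3 = kg of limestone.
Minimize 0.22x1 + 0.47x2 + 0.09x3 subject to:
  60x1 + 99x2 + 954x3 ≤ 1446   (ash)
  119x1 + 239x2 ≤ 325   (crude fibre)
  5.1x1 + 7.8x2 ≥ 12.4   (lysine)
  1.3x1 + 14.6x2 + 361.9x3 ≥ 487.4   (calcium)
  x1, x2, x3 ≥ 0.
The minimum-cost mix takes nothing from alfalfa meal — only barley bran, limestone. There the lysine and calcium constraints are tight.
Optimal quantities: barley bran = 2.431 kg, limestone = 1.338 kg.
Objective = 0.22·2.431 + 0.09·1.338 = 0.65524.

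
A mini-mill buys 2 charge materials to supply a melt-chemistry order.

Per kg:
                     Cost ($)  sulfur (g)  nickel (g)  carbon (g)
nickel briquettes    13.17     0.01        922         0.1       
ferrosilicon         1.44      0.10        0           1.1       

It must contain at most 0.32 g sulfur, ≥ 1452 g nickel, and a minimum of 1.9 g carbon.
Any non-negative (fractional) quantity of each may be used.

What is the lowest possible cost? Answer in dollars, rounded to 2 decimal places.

$23.02

Let x1 = kg of nickel briquettes, x2 = kg of ferrosilicon.
Minimize 13.17x1 + 1.44x2 subject to:
  0.01x1 + 0.1x2 ≤ 0.32   (sulfur)
  922x1 ≥ 1452   (nickel)
  0.1x1 + 1.1x2 ≥ 1.9   (carbon)
  x1, x2 ≥ 0.
Both inputs are positive at the optimum. The nickel and carbon requirements are met with equality.
That vertex is x1 = 1.575, x2 = 1.584.
Cost = 13.17·1.575 + 1.44·1.584 = 23.0237.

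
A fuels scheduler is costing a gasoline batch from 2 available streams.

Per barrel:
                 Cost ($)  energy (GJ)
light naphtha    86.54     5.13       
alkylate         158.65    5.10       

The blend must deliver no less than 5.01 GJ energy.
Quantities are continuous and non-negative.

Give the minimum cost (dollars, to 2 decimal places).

This is a linear program. Let x1 = barrels of light naphtha, x2 = barrels of alkylate.
Minimise 86.54x1 + 158.65x2 subject to:
  5.13x1 + 5.1x2 ≥ 5.01   (energy)
  x1, x2 ≥ 0.
At the optimum only light naphtha is positive (alkylate = 0). There the energy constraint is tight.
So light naphtha = 0.97661 barrels.
Total cost: 86.54·0.97661 = 84.5158.

$84.52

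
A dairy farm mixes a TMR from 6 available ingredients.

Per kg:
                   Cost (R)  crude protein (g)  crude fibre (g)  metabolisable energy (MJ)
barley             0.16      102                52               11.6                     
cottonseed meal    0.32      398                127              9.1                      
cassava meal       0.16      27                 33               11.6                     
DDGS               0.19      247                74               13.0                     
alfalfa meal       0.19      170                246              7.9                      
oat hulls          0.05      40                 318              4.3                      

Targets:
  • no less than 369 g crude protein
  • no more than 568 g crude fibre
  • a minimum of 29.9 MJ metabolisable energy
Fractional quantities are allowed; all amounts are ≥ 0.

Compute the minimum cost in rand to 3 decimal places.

R0.408

Treat it as an LP. Let x1 = kg of barley, x2 = kg of cottonseed meal, x3 = kg of cassava meal, x4 = kg of DDGS, x5 = kg of alfalfa meal, x6 = kg of oat hulls.
Minimize 0.16x1 + 0.32x2 + 0.16x3 + 0.19x4 + 0.19x5 + 0.05x6 with:
  102x1 + 398x2 + 27x3 + 247x4 + 170x5 + 40x6 ≥ 369   (crude protein)
  52x1 + 127x2 + 33x3 + 74x4 + 246x5 + 318x6 ≤ 568   (crude fibre)
  11.6x1 + 9.1x2 + 11.6x3 + 13x4 + 7.9x5 + 4.3x6 ≥ 29.9   (metabolisable energy)
  x1, x2, x3, x4, x5, x6 ≥ 0.
The optimal basis is {barley, DDGS, oat hulls}; cottonseed meal, cassava meal, alfalfa meal drop out. The crude protein, crude fibre, metabolisable energy requirements are met with equality.
Solving gives x1 = 1.184, x4 = 0.7762, x6 = 1.412.
Cost = 0.16·1.184 + 0.19·0.7762 + 0.05·1.412 = 0.40752.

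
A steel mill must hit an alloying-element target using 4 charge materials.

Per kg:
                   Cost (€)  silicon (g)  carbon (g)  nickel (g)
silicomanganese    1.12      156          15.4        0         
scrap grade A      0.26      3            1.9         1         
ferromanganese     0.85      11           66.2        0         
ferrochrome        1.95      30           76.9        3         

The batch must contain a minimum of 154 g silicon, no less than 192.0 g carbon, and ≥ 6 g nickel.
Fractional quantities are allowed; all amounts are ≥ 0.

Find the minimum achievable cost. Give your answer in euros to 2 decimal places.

Treat it as an LP. Let x1 = kg of silicomanganese, x2 = kg of scrap grade A, x3 = kg of ferromanganese, x4 = kg of ferrochrome.
Minimize 1.12x1 + 0.26x2 + 0.85x3 + 1.95x4 with:
  156x1 + 3x2 + 11x3 + 30x4 ≥ 154   (silicon)
  15.4x1 + 1.9x2 + 66.2x3 + 76.9x4 ≥ 192   (carbon)
  1x2 + 3x4 ≥ 6   (nickel)
  x1, x2, x3, x4 ≥ 0.
At the optimum only silicomanganese, scrap grade A, ferromanganese are positive (ferrochrome = 0). There the silicon, carbon, nickel constraints are tight.
Optimal quantities: silicomanganese = 0.6908 kg, scrap grade A = 6 kg, ferromanganese = 2.567 kg.
Total cost: 1.12·0.6908 + 0.26·6 + 0.85·2.567 = 4.5156.

€4.52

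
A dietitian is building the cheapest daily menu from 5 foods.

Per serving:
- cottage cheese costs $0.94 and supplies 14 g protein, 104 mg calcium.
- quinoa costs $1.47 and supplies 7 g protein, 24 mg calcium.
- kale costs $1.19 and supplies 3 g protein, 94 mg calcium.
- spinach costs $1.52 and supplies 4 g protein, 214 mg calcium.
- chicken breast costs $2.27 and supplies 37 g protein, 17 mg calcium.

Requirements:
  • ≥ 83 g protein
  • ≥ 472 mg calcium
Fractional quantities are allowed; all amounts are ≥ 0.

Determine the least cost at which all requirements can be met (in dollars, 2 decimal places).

Let x1 = servings of cottage cheese, x2 = servings of quinoa, x3 = servings of kale, x4 = servings of spinach, x5 = servings of chicken breast.
Minimize 0.94x1 + 1.47x2 + 1.19x3 + 1.52x4 + 2.27x5 with:
  14x1 + 7x2 + 3x3 + 4x4 + 37x5 ≥ 83   (protein)
  104x1 + 24x2 + 94x3 + 214x4 + 17x5 ≥ 472   (calcium)
  x1, x2, x3, x4, x5 ≥ 0.
The minimum-cost mix takes nothing from quinoa, kale, spinach — only cottage cheese, chicken breast. There the protein and calcium constraints are tight.
Solving gives x1 = 4.447, x5 = 0.5607.
Total cost: 0.94·4.447 + 2.27·0.5607 = 5.4530.

$5.45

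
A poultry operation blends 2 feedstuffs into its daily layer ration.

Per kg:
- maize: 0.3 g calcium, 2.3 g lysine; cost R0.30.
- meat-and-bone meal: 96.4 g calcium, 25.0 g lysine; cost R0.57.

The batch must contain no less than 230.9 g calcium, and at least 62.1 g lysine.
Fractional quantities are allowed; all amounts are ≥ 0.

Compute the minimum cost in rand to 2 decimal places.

R1.42

This is a linear program. Let x1 = kg of maize, x2 = kg of meat-and-bone meal.
min 0.3x1 + 0.57x2 s.t.:
  0.3x1 + 96.4x2 ≥ 230.9   (calcium)
  2.3x1 + 25x2 ≥ 62.1   (lysine)
  x1, x2 ≥ 0.
The cheapest feasible vertex uses only meat-and-bone meal; maize is not used. Binding constraint: lysine.
Optimal quantities: meat-and-bone meal = 2.484 kg.
Hence cost = 0.57·2.484 = R1.4159.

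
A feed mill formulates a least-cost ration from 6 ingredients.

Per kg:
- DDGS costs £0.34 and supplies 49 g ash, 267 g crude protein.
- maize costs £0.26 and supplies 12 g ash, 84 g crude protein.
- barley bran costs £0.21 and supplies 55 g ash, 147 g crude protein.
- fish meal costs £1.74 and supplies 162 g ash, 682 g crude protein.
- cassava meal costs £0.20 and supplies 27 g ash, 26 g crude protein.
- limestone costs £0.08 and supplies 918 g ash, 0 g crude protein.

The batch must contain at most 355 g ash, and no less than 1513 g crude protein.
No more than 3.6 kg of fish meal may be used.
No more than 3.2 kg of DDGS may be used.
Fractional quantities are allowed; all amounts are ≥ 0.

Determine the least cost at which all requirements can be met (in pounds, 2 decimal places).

£2.38

Set it up as a linear program. Let x1 = kg of DDGS, x2 = kg of maize, x3 = kg of barley bran, x4 = kg of fish meal, x5 = kg of cassava meal, x6 = kg of limestone.
min 0.34x1 + 0.26x2 + 0.21x3 + 1.74x4 + 0.2x5 + 0.08x6 with:
  49x1 + 12x2 + 55x3 + 162x4 + 27x5 + 918x6 ≤ 355   (ash)
  267x1 + 84x2 + 147x3 + 682x4 + 26x5 ≥ 1513   (crude protein)
  x4 ≤ 3.6
  x1 ≤ 3.2
  x1, x2, x3, x4, x5, x6 ≥ 0.
At the optimum only DDGS, maize, barley bran are positive (fish meal, cassava meal, limestone = 0). The ash, crude protein, the DDGS cap requirements are met with equality.
Optimal quantities: DDGS = 3.2 kg, maize = 2.482 kg, barley bran = 3.062 kg.
Cost = 0.34·3.2 + 0.26·2.482 + 0.21·3.062 = 2.3763.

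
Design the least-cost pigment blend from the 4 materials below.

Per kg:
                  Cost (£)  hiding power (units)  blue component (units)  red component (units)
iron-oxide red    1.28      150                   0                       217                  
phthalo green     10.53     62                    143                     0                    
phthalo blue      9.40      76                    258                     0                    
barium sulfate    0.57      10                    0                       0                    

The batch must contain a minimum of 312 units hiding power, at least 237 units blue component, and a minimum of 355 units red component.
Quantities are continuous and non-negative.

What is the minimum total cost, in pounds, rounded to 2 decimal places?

£10.73

Let x1 = kg of iron-oxide red, x2 = kg of phthalo green, x3 = kg of phthalo blue, x4 = kg of barium sulfate.
min 1.28x1 + 10.53x2 + 9.4x3 + 0.57x4 with:
  150x1 + 62x2 + 76x3 + 10x4 ≥ 312   (hiding power)
  143x2 + 258x3 ≥ 237   (blue component)
  217x1 ≥ 355   (red component)
  x1, x2, x3, x4 ≥ 0.
The cheapest feasible vertex uses only iron-oxide red, phthalo blue; phthalo green, barium sulfate are not used. The blue component and red component requirements are met with equality.
That vertex is x1 = 1.636, x3 = 0.9186.
Total cost: 1.28·1.636 + 9.4·0.9186 = 10.7289.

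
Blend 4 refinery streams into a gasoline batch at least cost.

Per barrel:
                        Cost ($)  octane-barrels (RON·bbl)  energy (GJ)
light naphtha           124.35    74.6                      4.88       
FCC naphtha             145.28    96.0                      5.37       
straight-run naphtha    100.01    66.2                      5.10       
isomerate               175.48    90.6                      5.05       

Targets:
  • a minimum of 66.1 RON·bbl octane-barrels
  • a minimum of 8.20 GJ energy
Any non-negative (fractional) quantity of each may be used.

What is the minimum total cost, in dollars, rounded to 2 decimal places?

Treat it as an LP. Let x1 = barrels of light naphtha, x2 = barrels of FCC naphtha, x3 = barrels of straight-run naphtha, x4 = barrels of isomerate.
Minimize 124.35x1 + 145.28x2 + 100.01x3 + 175.48x4 s.t.:
  74.6x1 + 96x2 + 66.2x3 + 90.6x4 ≥ 66.1   (octane-barrels)
  4.88x1 + 5.37x2 + 5.1x3 + 5.05x4 ≥ 8.2   (energy)
  x1, x2, x3, x4 ≥ 0.
The cheapest feasible vertex uses only straight-run naphtha; light naphtha, FCC naphtha, isomerate are not used. Binding constraint: energy.
So straight-run naphtha = 1.6078 barrels.
Hence cost = 100.01·1.6078 = $160.7961.

$160.80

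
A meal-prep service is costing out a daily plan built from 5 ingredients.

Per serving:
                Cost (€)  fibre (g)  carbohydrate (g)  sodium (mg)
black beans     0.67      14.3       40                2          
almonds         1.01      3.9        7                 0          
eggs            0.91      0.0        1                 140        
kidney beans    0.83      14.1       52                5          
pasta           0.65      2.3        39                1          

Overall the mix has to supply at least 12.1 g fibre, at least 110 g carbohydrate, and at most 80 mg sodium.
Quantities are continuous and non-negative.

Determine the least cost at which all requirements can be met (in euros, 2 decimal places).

Treat it as an LP. Let x1 = servings of black beans, x2 = servings of almonds, x3 = servings of eggs, x4 = servings of kidney beans, x5 = servings of pasta.
Minimize 0.67x1 + 1.01x2 + 0.91x3 + 0.83x4 + 0.65x5 subject to:
  14.3x1 + 3.9x2 + 14.1x4 + 2.3x5 ≥ 12.1   (fibre)
  40x1 + 7x2 + 1x3 + 52x4 + 39x5 ≥ 110   (carbohydrate)
  2x1 + 140x3 + 5x4 + 1x5 ≤ 80   (sodium)
  x1, x2, x3, x4, x5 ≥ 0.
The optimal basis is {kidney beans}; black beans, almonds, eggs, pasta drop out. The carbohydrate requirement is met with equality.
Optimal quantities: kidney beans = 2.115 servings.
Objective = 0.83·2.115 = 1.7555.

€1.76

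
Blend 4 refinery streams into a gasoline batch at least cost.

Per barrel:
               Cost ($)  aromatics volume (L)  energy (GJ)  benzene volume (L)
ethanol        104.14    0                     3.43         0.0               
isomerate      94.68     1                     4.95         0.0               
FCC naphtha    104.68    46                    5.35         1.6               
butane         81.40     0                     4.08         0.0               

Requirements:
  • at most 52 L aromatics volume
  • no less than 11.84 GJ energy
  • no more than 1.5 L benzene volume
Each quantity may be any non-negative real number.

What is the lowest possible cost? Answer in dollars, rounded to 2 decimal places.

$226.47

This is a linear program. Let x1 = barrels of ethanol, x2 = barrels of isomerate, x3 = barrels of FCC naphtha, x4 = barrels of butane.
Minimize 104.14x1 + 94.68x2 + 104.68x3 + 81.4x4 s.t.:
  1x2 + 46x3 ≤ 52   (aromatics volume)
  3.43x1 + 4.95x2 + 5.35x3 + 4.08x4 ≥ 11.84   (energy)
  1.6x3 ≤ 1.5   (benzene volume)
  x1, x2, x3, x4 ≥ 0.
The optimal basis is {isomerate}; ethanol, FCC naphtha, butane drop out. The energy requirement is met with equality.
Optimal quantities: isomerate = 2.392 barrels.
Total cost: 94.68·2.392 = 226.4746.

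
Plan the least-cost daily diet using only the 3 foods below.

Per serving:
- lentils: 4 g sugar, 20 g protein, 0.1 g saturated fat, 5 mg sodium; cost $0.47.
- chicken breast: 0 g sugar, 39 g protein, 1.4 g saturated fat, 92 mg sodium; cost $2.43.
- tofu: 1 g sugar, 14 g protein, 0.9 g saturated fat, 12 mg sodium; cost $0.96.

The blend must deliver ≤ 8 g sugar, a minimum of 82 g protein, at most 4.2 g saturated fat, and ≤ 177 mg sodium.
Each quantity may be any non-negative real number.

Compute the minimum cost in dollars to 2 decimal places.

$3.56

Treat it as an LP. Let x1 = servings of lentils, x2 = servings of chicken breast, x3 = servings of tofu.
Minimize 0.47x1 + 2.43x2 + 0.96x3 s.t.:
  4x1 + 1x3 ≤ 8   (sugar)
  20x1 + 39x2 + 14x3 ≥ 82   (protein)
  0.1x1 + 1.4x2 + 0.9x3 ≤ 4.2   (saturated fat)
  5x1 + 92x2 + 12x3 ≤ 177   (sodium)
  x1, x2, x3 ≥ 0.
The minimum-cost mix takes nothing from tofu — only lentils, chicken breast. Binding constraints: sugar and protein.
That vertex is x1 = 2, x2 = 1.077.
Objective = 0.47·2 + 2.43·1.077 = 3.5571.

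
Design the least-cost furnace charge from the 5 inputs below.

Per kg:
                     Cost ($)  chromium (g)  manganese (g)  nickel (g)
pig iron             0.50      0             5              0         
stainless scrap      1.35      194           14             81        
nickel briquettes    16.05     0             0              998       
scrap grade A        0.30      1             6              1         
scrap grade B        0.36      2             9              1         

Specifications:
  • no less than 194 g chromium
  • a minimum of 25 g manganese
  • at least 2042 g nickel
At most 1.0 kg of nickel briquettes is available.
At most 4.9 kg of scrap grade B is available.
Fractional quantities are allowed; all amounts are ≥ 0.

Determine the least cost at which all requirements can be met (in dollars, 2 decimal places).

Let x1 = kg of pig iron, x2 = kg of stainless scrap, x3 = kg of nickel briquettes, x4 = kg of scrap grade A, x5 = kg of scrap grade B.
Minimise 0.5x1 + 1.35x2 + 16.05x3 + 0.3x4 + 0.36x5 with:
  194x2 + 1x4 + 2x5 ≥ 194   (chromium)
  5x1 + 14x2 + 6x4 + 9x5 ≥ 25   (manganese)
  81x2 + 998x3 + 1x4 + 1x5 ≥ 2042   (nickel)
  x3 ≤ 1
  x5 ≤ 4.9
  x1, x2, x3, x4, x5 ≥ 0.
The cheapest feasible vertex uses only stainless scrap, nickel briquettes; pig iron, scrap grade A, scrap grade B are not used. There the nickel and the nickel briquettes cap constraints are tight.
Optimal quantities: stainless scrap = 12.89 kg, nickel briquettes = 1 kg.
Total cost: 1.35·12.89 + 16.05·1 = 33.4515.

$33.45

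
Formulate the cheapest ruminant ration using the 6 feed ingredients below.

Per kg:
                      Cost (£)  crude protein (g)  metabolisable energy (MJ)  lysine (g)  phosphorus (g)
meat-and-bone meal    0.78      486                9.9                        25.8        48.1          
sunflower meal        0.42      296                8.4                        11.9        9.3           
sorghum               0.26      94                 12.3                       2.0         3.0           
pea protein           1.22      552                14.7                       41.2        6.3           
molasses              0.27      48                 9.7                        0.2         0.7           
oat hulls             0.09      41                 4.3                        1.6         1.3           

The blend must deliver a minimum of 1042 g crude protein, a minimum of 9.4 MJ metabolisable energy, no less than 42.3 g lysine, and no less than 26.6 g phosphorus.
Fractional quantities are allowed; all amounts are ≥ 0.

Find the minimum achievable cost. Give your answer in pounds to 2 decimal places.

£1.48

This is a linear program. Let x1 = kg of meat-and-bone meal, x2 = kg of sunflower meal, x3 = kg of sorghum, x4 = kg of pea protein, x5 = kg of molasses, x6 = kg of oat hulls.
Minimize 0.78x1 + 0.42x2 + 0.26x3 + 1.22x4 + 0.27x5 + 0.09x6 with:
  486x1 + 296x2 + 94x3 + 552x4 + 48x5 + 41x6 ≥ 1042   (crude protein)
  9.9x1 + 8.4x2 + 12.3x3 + 14.7x4 + 9.7x5 + 4.3x6 ≥ 9.4   (metabolisable energy)
  25.8x1 + 11.9x2 + 2x3 + 41.2x4 + 0.2x5 + 1.6x6 ≥ 42.3   (lysine)
  48.1x1 + 9.3x2 + 3x3 + 6.3x4 + 0.7x5 + 1.3x6 ≥ 26.6   (phosphorus)
  x1, x2, x3, x4, x5, x6 ≥ 0.
The optimal basis is {meat-and-bone meal, sunflower meal}; sorghum, pea protein, molasses, oat hulls drop out. Binding constraints: crude protein and lysine.
Optimal quantities: meat-and-bone meal = 0.06529 kg, sunflower meal = 3.413 kg.
Hence cost = 0.78·0.06529 + 0.42·3.413 = £1.4844.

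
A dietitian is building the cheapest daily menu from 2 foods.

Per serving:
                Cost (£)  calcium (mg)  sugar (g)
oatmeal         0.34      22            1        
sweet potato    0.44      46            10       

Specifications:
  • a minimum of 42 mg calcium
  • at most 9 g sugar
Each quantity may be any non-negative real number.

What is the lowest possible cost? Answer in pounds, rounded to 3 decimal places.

£0.406

Treat it as an LP. Let x1 = servings of oatmeal, x2 = servings of sweet potato.
Minimize 0.34x1 + 0.44x2 with:
  22x1 + 46x2 ≥ 42   (calcium)
  1x1 + 10x2 ≤ 9   (sugar)
  x1, x2 ≥ 0.
Both inputs are positive at the optimum. The calcium and sugar requirements are met with equality.
That vertex is x1 = 0.03448, x2 = 0.8966.
Hence cost = 0.34·0.03448 + 0.44·0.8966 = £0.40623.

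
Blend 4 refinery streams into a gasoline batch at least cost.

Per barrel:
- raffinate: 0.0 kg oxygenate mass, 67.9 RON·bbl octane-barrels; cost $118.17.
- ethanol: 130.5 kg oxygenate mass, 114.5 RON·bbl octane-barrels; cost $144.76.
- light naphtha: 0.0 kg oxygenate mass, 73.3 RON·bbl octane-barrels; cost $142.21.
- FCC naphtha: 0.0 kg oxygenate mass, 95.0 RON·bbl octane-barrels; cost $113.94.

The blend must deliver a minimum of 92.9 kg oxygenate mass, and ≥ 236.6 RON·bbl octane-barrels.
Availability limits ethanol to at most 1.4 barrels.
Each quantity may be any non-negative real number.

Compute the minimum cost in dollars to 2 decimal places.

$289.06

Let x1 = barrels of raffinate, x2 = barrels of ethanol, x3 = barrels of light naphtha, x4 = barrels of FCC naphtha.
min 118.17x1 + 144.76x2 + 142.21x3 + 113.94x4 with:
  130.5x2 ≥ 92.9   (oxygenate mass)
  67.9x1 + 114.5x2 + 73.3x3 + 95x4 ≥ 236.6   (octane-barrels)
  x2 ≤ 1.4
  x1, x2, x3, x4 ≥ 0.
The minimum-cost mix takes nothing from raffinate, light naphtha — only ethanol, FCC naphtha. There the oxygenate mass and octane-barrels constraints are tight.
Optimal quantities: ethanol = 0.71188 barrels, FCC naphtha = 1.6325 barrels.
Objective = 144.76·0.71188 + 113.94·1.6325 = 289.0588.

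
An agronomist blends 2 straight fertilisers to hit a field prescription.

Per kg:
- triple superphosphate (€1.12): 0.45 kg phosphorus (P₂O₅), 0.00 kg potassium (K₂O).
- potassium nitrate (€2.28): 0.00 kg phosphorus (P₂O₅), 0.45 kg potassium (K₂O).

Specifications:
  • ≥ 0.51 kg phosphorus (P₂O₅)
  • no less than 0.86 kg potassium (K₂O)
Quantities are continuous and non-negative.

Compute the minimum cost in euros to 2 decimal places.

Let x1 = kg of triple superphosphate, x2 = kg of potassium nitrate.
min 1.12x1 + 2.28x2 with:
  0.45x1 ≥ 0.51   (phosphorus (P₂O₅))
  0.45x2 ≥ 0.86   (potassium (K₂O))
  x1, x2 ≥ 0.
Both inputs are positive at the optimum. There the phosphorus (P₂O₅) and potassium (K₂O) constraints are tight.
Solving gives x1 = 1.133, x2 = 1.911.
Cost = 1.12·1.133 + 2.28·1.911 = 5.6260.

€5.63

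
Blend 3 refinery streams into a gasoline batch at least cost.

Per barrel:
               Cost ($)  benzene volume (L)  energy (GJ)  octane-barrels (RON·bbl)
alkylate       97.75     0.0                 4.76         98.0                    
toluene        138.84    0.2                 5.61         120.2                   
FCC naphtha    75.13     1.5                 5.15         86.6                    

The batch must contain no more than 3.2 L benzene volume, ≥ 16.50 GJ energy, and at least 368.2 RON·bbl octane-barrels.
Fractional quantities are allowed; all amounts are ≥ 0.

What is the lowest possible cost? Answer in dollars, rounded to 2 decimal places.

This is a linear program. Let x1 = barrels of alkylate, x2 = barrels of toluene, x3 = barrels of FCC naphtha.
min 97.75x1 + 138.84x2 + 75.13x3 with:
  0.2x2 + 1.5x3 ≤ 3.2   (benzene volume)
  4.76x1 + 5.61x2 + 5.15x3 ≥ 16.5   (energy)
  98x1 + 120.2x2 + 86.6x3 ≥ 368.2   (octane-barrels)
  x1, x2, x3 ≥ 0.
The cheapest feasible vertex uses only alkylate, FCC naphtha; toluene is not used. Binding constraints: benzene volume and octane-barrels.
So alkylate = 1.872 barrels, FCC naphtha = 2.1333 barrels.
Hence cost = 97.75·1.872 + 75.13·2.1333 = $343.2628.

$343.26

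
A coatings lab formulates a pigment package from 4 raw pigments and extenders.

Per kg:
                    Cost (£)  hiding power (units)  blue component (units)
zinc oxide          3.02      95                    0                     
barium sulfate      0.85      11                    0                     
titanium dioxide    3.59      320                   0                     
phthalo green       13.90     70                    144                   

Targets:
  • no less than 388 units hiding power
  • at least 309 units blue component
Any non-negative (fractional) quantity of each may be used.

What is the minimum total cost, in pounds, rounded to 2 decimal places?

£32.49

This is a linear program. Let x1 = kg of zinc oxide, x2 = kg of barium sulfate, x3 = kg of titanium dioxide, x4 = kg of phthalo green.
min 3.02x1 + 0.85x2 + 3.59x3 + 13.9x4 s.t.:
  95x1 + 11x2 + 320x3 + 70x4 ≥ 388   (hiding power)
  144x4 ≥ 309   (blue component)
  x1, x2, x3, x4 ≥ 0.
The minimum-cost mix takes nothing from zinc oxide, barium sulfate — only titanium dioxide, phthalo green. There the hiding power and blue component constraints are tight.
That vertex is x3 = 0.7431, x4 = 2.1458.
Total cost: 3.59·0.7431 + 13.9·2.1458 = 32.4943.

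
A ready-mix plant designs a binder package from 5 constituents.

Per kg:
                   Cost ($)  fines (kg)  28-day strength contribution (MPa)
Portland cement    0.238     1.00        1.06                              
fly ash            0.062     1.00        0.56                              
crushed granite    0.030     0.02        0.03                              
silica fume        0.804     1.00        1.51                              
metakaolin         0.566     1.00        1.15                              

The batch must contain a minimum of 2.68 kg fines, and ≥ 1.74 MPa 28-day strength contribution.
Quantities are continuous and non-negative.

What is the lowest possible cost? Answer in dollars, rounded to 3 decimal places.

Let x1 = kg of Portland cement, x2 = kg of fly ash, x3 = kg of crushed granite, x4 = kg of silica fume, x5 = kg of metakaolin.
Minimise 0.238x1 + 0.062x2 + 0.03x3 + 0.804x4 + 0.566x5 with:
  1x1 + 1x2 + 0.02x3 + 1x4 + 1x5 ≥ 2.68   (fines)
  1.06x1 + 0.56x2 + 0.03x3 + 1.51x4 + 1.15x5 ≥ 1.74   (28-day strength contribution)
  x1, x2, x3, x4, x5 ≥ 0.
At the optimum only fly ash is positive (Portland cement, crushed granite, silica fume, metakaolin = 0). The 28-day strength contribution requirement is met with equality.
That vertex is x2 = 3.107.
Objective = 0.062·3.107 = 0.19263.

$0.193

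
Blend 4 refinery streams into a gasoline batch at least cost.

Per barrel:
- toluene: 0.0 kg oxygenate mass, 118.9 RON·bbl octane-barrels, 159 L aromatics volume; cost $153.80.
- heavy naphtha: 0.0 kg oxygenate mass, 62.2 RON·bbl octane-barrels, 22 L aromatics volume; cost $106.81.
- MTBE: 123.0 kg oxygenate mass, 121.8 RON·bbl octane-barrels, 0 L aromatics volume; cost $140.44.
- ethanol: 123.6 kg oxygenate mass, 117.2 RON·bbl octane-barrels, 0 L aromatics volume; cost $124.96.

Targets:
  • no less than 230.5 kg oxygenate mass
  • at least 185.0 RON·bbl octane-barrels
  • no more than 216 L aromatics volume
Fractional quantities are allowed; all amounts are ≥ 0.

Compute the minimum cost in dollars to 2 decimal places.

This is a linear program. Let x1 = barrels of toluene, x2 = barrels of heavy naphtha, x3 = barrels of MTBE, x4 = barrels of ethanol.
Minimise 153.8x1 + 106.81x2 + 140.44x3 + 124.96x4 with:
  123x3 + 123.6x4 ≥ 230.5   (oxygenate mass)
  118.9x1 + 62.2x2 + 121.8x3 + 117.2x4 ≥ 185   (octane-barrels)
  159x1 + 22x2 ≤ 216   (aromatics volume)
  x1, x2, x3, x4 ≥ 0.
The cheapest feasible vertex uses only ethanol; toluene, heavy naphtha, MTBE are not used. Binding constraint: oxygenate mass.
Solving gives x4 = 1.8649.
Total cost: 124.96·1.8649 = 233.0379.

$233.04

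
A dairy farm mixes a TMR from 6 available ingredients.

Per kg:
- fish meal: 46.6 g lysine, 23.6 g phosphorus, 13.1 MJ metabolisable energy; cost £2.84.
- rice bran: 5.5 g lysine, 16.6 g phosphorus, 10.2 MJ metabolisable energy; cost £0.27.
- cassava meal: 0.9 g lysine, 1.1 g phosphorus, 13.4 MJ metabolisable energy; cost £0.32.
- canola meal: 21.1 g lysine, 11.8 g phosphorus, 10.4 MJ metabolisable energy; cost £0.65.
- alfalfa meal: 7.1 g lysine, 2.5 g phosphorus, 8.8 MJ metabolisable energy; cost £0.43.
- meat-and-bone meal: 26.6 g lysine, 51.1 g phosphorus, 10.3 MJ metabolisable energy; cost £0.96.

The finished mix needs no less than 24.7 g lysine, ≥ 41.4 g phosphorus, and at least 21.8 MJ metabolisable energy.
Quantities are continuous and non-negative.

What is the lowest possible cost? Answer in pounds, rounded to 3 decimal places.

£0.934

Let x1 = kg of fish meal, x2 = kg of rice bran, x3 = kg of cassava meal, x4 = kg of canola meal, x5 = kg of alfalfa meal, x6 = kg of meat-and-bone meal.
min 2.84x1 + 0.27x2 + 0.32x3 + 0.65x4 + 0.43x5 + 0.96x6 subject to:
  46.6x1 + 5.5x2 + 0.9x3 + 21.1x4 + 7.1x5 + 26.6x6 ≥ 24.7   (lysine)
  23.6x1 + 16.6x2 + 1.1x3 + 11.8x4 + 2.5x5 + 51.1x6 ≥ 41.4   (phosphorus)
  13.1x1 + 10.2x2 + 13.4x3 + 10.4x4 + 8.8x5 + 10.3x6 ≥ 21.8   (metabolisable energy)
  x1, x2, x3, x4, x5, x6 ≥ 0.
At the optimum only rice bran, canola meal, meat-and-bone meal are positive (fish meal, cassava meal, alfalfa meal = 0). The lysine, phosphorus, metabolisable energy requirements are met with equality.
That vertex is x2 = 1.378, x4 = 0.4999, x6 = 0.2471.
Objective = 0.27·1.378 + 0.65·0.4999 + 0.96·0.2471 = 0.93421.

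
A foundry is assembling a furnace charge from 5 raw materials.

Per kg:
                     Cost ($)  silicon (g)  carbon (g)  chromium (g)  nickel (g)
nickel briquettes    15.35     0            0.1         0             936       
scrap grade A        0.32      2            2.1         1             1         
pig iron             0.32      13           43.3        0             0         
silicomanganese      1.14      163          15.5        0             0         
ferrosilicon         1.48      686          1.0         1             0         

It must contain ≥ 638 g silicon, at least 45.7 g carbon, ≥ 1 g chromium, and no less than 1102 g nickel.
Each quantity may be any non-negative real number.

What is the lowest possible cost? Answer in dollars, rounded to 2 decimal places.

$19.78

Let x1 = kg of nickel briquettes, x2 = kg of scrap grade A, x3 = kg of pig iron, x4 = kg of silicomanganese, x5 = kg of ferrosilicon.
min 15.35x1 + 0.32x2 + 0.32x3 + 1.14x4 + 1.48x5 subject to:
  2x2 + 13x3 + 163x4 + 686x5 ≥ 638   (silicon)
  0.1x1 + 2.1x2 + 43.3x3 + 15.5x4 + 1x5 ≥ 45.7   (carbon)
  1x2 + 1x5 ≥ 1   (chromium)
  936x1 + 1x2 ≥ 1102   (nickel)
  x1, x2, x3, x4, x5 ≥ 0.
The cheapest feasible vertex uses only nickel briquettes, scrap grade A, pig iron, ferrosilicon; silicomanganese is not used. Binding constraints: silicon, carbon, chromium, nickel.
That vertex is x1 = 1.1773, x2 = 0.089701, x3 = 1.0273, x5 = 0.9103.
Cost = 15.35·1.1773 + 0.32·0.089701 + 0.32·1.0273 + 1.48·0.9103 = 19.7762.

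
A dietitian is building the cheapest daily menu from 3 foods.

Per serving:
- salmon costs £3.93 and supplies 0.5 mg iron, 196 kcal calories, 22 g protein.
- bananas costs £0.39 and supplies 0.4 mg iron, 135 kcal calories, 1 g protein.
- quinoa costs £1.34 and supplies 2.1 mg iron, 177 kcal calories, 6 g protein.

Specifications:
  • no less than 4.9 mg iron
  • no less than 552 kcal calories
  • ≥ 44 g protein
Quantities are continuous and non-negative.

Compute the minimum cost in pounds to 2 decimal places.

Let x1 = servings of salmon, x2 = servings of bananas, x3 = servings of quinoa.
min 3.93x1 + 0.39x2 + 1.34x3 subject to:
  0.5x1 + 0.4x2 + 2.1x3 ≥ 4.9   (iron)
  196x1 + 135x2 + 177x3 ≥ 552   (calories)
  22x1 + 1x2 + 6x3 ≥ 44   (protein)
  x1, x2, x3 ≥ 0.
At the optimum only salmon, quinoa are positive (bananas = 0). Binding constraints: iron and protein.
That vertex is x1 = 1.458, x3 = 1.986.
Cost = 3.93·1.458 + 1.34·1.986 = 8.3912.

£8.39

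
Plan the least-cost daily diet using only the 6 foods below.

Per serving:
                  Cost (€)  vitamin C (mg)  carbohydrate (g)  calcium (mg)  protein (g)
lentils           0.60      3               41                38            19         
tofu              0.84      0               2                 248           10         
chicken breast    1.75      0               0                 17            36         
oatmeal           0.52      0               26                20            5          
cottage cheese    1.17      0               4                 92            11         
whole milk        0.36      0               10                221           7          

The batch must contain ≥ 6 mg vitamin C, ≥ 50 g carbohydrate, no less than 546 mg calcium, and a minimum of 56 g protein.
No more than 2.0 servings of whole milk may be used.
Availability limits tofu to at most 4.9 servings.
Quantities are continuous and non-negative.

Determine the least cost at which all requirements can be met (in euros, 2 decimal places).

€2.09

Treat it as an LP. Let x1 = servings of lentils, x2 = servings of tofu, x3 = servings of chicken breast, x4 = servings of oatmeal, x5 = servings of cottage cheese, x6 = servings of whole milk.
Minimize 0.6x1 + 0.84x2 + 1.75x3 + 0.52x4 + 1.17x5 + 0.36x6 subject to:
  3x1 ≥ 6   (vitamin C)
  41x1 + 2x2 + 26x4 + 4x5 + 10x6 ≥ 50   (carbohydrate)
  38x1 + 248x2 + 17x3 + 20x4 + 92x5 + 221x6 ≥ 546   (calcium)
  19x1 + 10x2 + 36x3 + 5x4 + 11x5 + 7x6 ≥ 56   (protein)
  x6 ≤ 2
  x2 ≤ 4.9
  x1, x2, x3, x4, x5, x6 ≥ 0.
The optimal basis is {lentils, tofu, whole milk}; chicken breast, oatmeal, cottage cheese drop out. There the calcium, protein, the whole milk cap constraints are tight.
Optimal quantities: lentils = 2.164 servings, tofu = 0.08772 servings, whole milk = 2 servings.
Hence cost = 0.6·2.164 + 0.84·0.08772 + 0.36·2 = €2.0921.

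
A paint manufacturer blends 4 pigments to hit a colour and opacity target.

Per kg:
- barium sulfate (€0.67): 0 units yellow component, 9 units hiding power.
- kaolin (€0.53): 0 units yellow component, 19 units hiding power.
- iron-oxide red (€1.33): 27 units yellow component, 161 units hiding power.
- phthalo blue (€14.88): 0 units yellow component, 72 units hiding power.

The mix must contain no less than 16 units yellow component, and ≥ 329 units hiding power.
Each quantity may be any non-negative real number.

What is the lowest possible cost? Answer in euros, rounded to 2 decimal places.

€2.72

Let x1 = kg of barium sulfate, x2 = kg of kaolin, x3 = kg of iron-oxide red, x4 = kg of phthalo blue.
min 0.67x1 + 0.53x2 + 1.33x3 + 14.88x4 subject to:
  27x3 ≥ 16   (yellow component)
  9x1 + 19x2 + 161x3 + 72x4 ≥ 329   (hiding power)
  x1, x2, x3, x4 ≥ 0.
The minimum-cost mix takes nothing from barium sulfate, kaolin, phthalo blue — only iron-oxide red. The hiding power requirement is met with equality.
Solving gives x3 = 2.043.
Cost = 1.33·2.043 = 2.7172.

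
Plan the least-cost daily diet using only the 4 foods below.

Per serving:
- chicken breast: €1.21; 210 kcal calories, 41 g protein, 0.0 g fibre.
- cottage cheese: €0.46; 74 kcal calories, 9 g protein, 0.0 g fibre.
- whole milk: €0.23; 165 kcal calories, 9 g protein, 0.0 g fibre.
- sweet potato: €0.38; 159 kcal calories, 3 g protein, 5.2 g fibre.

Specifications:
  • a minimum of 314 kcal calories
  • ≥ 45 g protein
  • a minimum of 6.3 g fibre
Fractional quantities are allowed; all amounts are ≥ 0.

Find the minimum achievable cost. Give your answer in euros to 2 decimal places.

Let x1 = servings of chicken breast, x2 = servings of cottage cheese, x3 = servings of whole milk, x4 = servings of sweet potato.
Minimise 1.21x1 + 0.46x2 + 0.23x3 + 0.38x4 s.t.:
  210x1 + 74x2 + 165x3 + 159x4 ≥ 314   (calories)
  41x1 + 9x2 + 9x3 + 3x4 ≥ 45   (protein)
  5.2x4 ≥ 6.3   (fibre)
  x1, x2, x3, x4 ≥ 0.
At the optimum only whole milk, sweet potato are positive (chicken breast, cottage cheese = 0). The protein and fibre requirements are met with equality.
That vertex is x3 = 4.596, x4 = 1.212.
Total cost: 0.23·4.596 + 0.38·1.212 = 1.5176.

€1.52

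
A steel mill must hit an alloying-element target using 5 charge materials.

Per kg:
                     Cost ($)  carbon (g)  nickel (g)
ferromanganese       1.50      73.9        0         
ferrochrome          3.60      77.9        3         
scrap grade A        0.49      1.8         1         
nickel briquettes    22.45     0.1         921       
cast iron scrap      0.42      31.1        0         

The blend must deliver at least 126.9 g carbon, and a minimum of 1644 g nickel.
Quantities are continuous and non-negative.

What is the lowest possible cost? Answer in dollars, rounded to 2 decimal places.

$41.78

Let x1 = kg of ferromanganese, x2 = kg of ferrochrome, x3 = kg of scrap grade A, x4 = kg of nickel briquettes, x5 = kg of cast iron scrap.
min 1.5x1 + 3.6x2 + 0.49x3 + 22.45x4 + 0.42x5 s.t.:
  73.9x1 + 77.9x2 + 1.8x3 + 0.1x4 + 31.1x5 ≥ 126.9   (carbon)
  3x2 + 1x3 + 921x4 ≥ 1644   (nickel)
  x1, x2, x3, x4, x5 ≥ 0.
The cheapest feasible vertex uses only nickel briquettes, cast iron scrap; ferromanganese, ferrochrome, scrap grade A are not used. The carbon and nickel requirements are met with equality.
Optimal quantities: nickel briquettes = 1.785 kg, cast iron scrap = 4.075 kg.
Total cost: 22.45·1.785 + 0.42·4.075 = 41.7848.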